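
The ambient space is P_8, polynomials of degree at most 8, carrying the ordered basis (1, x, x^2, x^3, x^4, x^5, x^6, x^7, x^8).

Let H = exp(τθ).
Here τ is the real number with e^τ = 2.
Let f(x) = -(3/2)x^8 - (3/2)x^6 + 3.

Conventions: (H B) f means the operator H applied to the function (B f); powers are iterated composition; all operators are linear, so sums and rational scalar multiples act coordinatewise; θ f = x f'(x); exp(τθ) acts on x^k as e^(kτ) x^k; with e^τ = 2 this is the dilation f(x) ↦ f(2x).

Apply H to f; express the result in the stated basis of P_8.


g(x) = -384x^8 - 96x^6 + 3

exp(τθ) x^k = e^(kτ) x^k; with e^τ = 2 this sends x^k to 2^k x^k
x^6 ↦ 64 x^6
x^8 ↦ 256 x^8
applying this coordinatewise to f: exp(τθ) f = -384x^8 - 96x^6 + 3


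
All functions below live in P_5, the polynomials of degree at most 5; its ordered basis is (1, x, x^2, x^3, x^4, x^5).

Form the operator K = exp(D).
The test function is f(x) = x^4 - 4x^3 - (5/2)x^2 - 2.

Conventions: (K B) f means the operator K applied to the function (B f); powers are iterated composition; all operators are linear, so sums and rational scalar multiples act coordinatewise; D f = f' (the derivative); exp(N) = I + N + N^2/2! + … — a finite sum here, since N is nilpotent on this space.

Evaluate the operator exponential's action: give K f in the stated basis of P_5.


order-1 term: 4x^3 - 12x^2 - 5x
order-2 term: 6x^2 - 12x - 5/2
order-3 term: 4x - 4
order-4 term: 1
the series for exp(D) f terminates at order 4
exp(D) f = x^4 - (17/2)x^2 - 13x - 15/2

the result is g(x) = x^4 - (17/2)x^2 - 13x - 15/2


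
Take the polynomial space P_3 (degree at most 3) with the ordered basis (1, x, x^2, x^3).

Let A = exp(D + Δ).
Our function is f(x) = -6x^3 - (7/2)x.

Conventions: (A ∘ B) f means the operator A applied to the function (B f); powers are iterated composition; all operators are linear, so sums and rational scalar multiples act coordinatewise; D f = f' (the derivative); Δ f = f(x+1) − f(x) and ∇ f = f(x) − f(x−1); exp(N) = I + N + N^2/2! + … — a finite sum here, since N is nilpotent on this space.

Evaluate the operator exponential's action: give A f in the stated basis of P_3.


the image equals g(x) = -6x^3 - 36x^2 - (187/2)x - 97

order-1 term: -36x^2 - 18x - 13
order-2 term: -72x - 36
order-3 term: -48
the series for exp(D + Δ) f terminates at order 3
exp(D + Δ) f = -6x^3 - 36x^2 - (187/2)x - 97


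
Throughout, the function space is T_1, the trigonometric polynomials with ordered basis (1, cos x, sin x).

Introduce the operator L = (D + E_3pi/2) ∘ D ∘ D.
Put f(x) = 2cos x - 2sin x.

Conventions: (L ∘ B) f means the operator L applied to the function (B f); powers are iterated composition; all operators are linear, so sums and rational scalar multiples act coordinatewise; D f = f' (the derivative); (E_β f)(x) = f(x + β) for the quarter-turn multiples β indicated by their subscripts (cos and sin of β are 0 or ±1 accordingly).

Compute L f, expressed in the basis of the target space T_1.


g(x) = 0

D f = -2cos x - 2sin x
D D f = -2cos x + 2sin x
D D D f = 2cos x + 2sin x
E_3pi/2 D D f = -2cos x - 2sin x
(D + E_3pi/2) D D f = 0


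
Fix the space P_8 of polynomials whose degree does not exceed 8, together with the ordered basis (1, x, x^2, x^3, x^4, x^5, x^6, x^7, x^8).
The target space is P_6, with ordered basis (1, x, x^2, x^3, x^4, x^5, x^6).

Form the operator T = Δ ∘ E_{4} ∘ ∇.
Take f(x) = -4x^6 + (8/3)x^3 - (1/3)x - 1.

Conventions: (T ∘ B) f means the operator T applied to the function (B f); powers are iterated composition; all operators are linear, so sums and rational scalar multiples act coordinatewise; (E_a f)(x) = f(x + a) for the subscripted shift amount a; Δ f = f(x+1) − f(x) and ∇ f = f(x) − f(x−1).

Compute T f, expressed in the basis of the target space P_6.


∇ f = -24x^5 + 60x^4 - 80x^3 + 68x^2 - 32x + 19/3
E_{4} ∇ f = -24x^5 - 420x^4 - 2960x^3 - 10492x^2 - 18688x - 40109/3
Δ E_{4} ∇ f = -120x^4 - 1920x^3 - 11640x^2 - 31664x - 32584

the result is g(x) = -120x^4 - 1920x^3 - 11640x^2 - 31664x - 32584


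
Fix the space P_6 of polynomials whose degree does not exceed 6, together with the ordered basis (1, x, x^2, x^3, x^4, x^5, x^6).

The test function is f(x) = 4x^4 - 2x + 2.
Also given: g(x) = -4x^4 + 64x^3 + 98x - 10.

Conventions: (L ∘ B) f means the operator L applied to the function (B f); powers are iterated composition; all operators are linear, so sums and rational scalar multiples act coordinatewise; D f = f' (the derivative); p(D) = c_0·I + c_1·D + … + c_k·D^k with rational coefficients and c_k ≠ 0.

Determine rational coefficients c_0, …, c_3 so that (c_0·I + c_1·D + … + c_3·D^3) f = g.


c_0 = -1, c_1 = 4, c_2 = 0, c_3 = 1

D^0 f = 4x^4 - 2x + 2
D^1 f = 16x^3 - 2
D^2 f = 48x^2
D^3 f = 96x
matching coefficients of g against c_0 f + c_1 Df + … from the top degree down determines the c_i
solution: c_0 = -1, c_1 = 4, c_2 = 0, c_3 = 1


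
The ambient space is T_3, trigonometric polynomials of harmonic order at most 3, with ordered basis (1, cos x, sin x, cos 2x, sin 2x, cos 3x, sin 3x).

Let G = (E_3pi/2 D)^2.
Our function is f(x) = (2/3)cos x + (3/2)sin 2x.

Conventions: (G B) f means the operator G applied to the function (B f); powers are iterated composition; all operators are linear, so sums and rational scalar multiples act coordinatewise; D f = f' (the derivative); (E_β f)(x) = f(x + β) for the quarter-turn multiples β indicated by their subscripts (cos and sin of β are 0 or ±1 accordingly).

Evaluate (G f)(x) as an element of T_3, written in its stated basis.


D f = -(2/3)sin x + 3cos 2x
E_3pi/2 D f = (2/3)cos x - 3cos 2x
D (E_3pi/2 D) f = -(2/3)sin x + 6sin 2x
E_3pi/2 D (E_3pi/2 D) f = (2/3)cos x - 6sin 2x

the image equals g(x) = (2/3)cos x - 6sin 2x


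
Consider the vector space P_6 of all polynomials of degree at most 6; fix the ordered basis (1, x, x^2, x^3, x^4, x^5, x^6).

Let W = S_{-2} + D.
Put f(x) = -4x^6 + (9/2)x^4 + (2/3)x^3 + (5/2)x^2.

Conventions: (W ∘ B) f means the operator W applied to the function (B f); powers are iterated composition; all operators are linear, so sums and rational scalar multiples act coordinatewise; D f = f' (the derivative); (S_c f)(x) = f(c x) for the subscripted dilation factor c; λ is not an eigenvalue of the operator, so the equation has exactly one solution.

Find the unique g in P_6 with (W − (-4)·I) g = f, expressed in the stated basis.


the image equals g(x) = -(1/17)x^6 - (3/238)x^5 + (543/2380)x^4 + (439/7140)x^3 + (5511/19040)x^2 - (5511/19040)x + 5511/95200

write g with unknown coordinates in the stated basis and equate coefficients in (W − (-4)·I) g = f
solving from the highest basis element down gives g = -(1/17)x^6 - (3/238)x^5 + (543/2380)x^4 + (439/7140)x^3 + (5511/19040)x^2 - (5511/19040)x + 5511/95200
check: W g = -(64/17)x^6 + (6/119)x^5 + (4269/1190)x^4 + (751/1785)x^3 + (6389/4760)x^2 + (5511/4760)x - 5511/23800
so W g − (-4)·g = -4x^6 + (9/2)x^4 + (2/3)x^3 + (5/2)x^2 = f ✓


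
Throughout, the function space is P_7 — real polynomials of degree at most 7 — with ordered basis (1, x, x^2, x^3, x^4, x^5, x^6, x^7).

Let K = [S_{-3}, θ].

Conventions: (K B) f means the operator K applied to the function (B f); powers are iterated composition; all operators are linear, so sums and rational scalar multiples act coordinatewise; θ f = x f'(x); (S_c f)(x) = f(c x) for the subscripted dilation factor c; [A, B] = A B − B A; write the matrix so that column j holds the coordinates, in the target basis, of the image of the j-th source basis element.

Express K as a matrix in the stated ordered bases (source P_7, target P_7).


image of 1: 0
image of x: 0
image of x^2: 0
image of x^3: 0
image of x^4: 0
image of x^5: 0
image of x^6: 0
image of x^7: 0
each image's coordinates form column j of the matrix

the matrix is [[0, 0, 0, 0, 0, 0, 0, 0]; [0, 0, 0, 0, 0, 0, 0, 0]; [0, 0, 0, 0, 0, 0, 0, 0]; [0, 0, 0, 0, 0, 0, 0, 0]; [0, 0, 0, 0, 0, 0, 0, 0]; [0, 0, 0, 0, 0, 0, 0, 0]; [0, 0, 0, 0, 0, 0, 0, 0]; [0, 0, 0, 0, 0, 0, 0, 0]] (rows listed top to bottom)


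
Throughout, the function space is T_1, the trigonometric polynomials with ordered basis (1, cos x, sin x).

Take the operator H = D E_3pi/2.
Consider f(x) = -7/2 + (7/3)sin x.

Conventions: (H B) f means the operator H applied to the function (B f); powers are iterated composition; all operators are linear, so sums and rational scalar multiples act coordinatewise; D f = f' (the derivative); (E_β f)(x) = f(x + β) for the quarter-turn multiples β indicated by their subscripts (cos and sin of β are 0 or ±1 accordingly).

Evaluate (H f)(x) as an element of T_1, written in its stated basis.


E_3pi/2 f = -7/2 - (7/3)cos x
D E_3pi/2 f = (7/3)sin x

the result is g(x) = (7/3)sin x


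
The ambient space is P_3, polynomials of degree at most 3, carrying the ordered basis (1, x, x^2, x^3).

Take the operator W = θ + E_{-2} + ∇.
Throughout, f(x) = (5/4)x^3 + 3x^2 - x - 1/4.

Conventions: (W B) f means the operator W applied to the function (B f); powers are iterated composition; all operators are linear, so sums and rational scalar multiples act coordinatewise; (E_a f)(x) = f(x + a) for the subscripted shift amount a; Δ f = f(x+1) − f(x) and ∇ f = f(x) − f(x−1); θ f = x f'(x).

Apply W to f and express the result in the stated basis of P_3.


θ f = (15/4)x^3 + 6x^2 - x
E_{-2} f = (5/4)x^3 - (9/2)x^2 + 2x + 15/4
∇ f = (15/4)x^2 + (9/4)x - 11/4
(θ + E_{-2} + ∇) f = 5x^3 + (21/4)x^2 + (13/4)x + 1

the image equals g(x) = 5x^3 + (21/4)x^2 + (13/4)x + 1


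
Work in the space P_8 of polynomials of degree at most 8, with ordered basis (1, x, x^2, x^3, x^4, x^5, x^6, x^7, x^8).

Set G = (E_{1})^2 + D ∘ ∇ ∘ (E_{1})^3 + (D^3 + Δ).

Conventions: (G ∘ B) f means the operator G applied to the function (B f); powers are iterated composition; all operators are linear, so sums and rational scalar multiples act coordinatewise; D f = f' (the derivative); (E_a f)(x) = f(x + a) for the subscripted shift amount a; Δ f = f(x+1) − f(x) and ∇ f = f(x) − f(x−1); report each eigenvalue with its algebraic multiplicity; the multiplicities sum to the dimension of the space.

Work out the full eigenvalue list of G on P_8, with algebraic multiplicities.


λ = 1 (multiplicity 9)

image of 1: 1
image of x: x + 3
image of x^2: x^2 + 6x + 7
image of x^3: x^3 + 9x^2 + 21x + 30
image of x^4: x^4 + 12x^3 + 42x^2 + 120x + 93
image of x^5: x^5 + 15x^4 + 70x^3 + 300x^2 + 465x + 358
image of x^6: x^6 + 18x^5 + 105x^4 + 600x^3 + 1395x^2 + 2148x + 1331
image of x^7: x^7 + 21x^6 + 147x^5 + 1050x^4 + 3255x^3 + 7518x^2 + 9317x + 4784
image of x^8: x^8 + 24x^7 + 196x^6 + 1680x^5 + 6510x^4 + 20048x^3 + 37268x^2 + 38272x + 16729
the matrix is upper triangular; its diagonal is (1, 1, 1, 1, 1, 1, 1, 1, 1)
for a triangular matrix the eigenvalues are the diagonal entries, with algebraic multiplicity their repetition count


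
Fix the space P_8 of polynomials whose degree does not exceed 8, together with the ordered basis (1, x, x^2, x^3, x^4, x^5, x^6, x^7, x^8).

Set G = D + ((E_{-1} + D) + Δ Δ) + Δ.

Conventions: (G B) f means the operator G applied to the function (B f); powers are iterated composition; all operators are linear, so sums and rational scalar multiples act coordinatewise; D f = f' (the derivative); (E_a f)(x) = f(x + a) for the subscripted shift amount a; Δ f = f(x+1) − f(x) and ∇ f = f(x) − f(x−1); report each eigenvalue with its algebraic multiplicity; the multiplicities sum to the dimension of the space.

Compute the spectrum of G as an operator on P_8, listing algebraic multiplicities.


λ = 1 (multiplicity 9)

image of 1: 1
image of x: x + 2
image of x^2: x^2 + 4x + 4
image of x^3: x^3 + 6x^2 + 12x + 6
image of x^4: x^4 + 8x^3 + 24x^2 + 24x + 16
image of x^5: x^5 + 10x^4 + 40x^3 + 60x^2 + 80x + 30
image of x^6: x^6 + 12x^5 + 60x^4 + 120x^3 + 240x^2 + 180x + 64
image of x^7: x^7 + 14x^6 + 84x^5 + 210x^4 + 560x^3 + 630x^2 + 448x + 126
image of x^8: x^8 + 16x^7 + 112x^6 + 336x^5 + 1120x^4 + 1680x^3 + 1792x^2 + 1008x + 256
the matrix is upper triangular; its diagonal is (1, 1, 1, 1, 1, 1, 1, 1, 1)
for a triangular matrix the eigenvalues are the diagonal entries, with algebraic multiplicity their repetition count


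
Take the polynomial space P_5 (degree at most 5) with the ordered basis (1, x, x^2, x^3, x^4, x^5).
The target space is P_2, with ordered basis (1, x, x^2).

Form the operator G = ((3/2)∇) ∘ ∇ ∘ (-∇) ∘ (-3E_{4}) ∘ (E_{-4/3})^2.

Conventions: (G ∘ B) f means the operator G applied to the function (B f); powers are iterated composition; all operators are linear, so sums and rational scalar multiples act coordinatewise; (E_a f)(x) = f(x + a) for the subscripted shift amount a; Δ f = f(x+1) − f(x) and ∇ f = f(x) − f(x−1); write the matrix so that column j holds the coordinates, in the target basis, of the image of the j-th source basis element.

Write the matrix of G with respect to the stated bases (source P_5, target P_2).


image of 1: 0
image of x: 0
image of x^2: 0
image of x^3: 27
image of x^4: 108x - 18
image of x^5: 270x^2 - 90x + 75
each image's coordinates form column j of the matrix

the matrix is [[0, 0, 0, 27, -18, 75]; [0, 0, 0, 0, 108, -90]; [0, 0, 0, 0, 0, 270]] (rows listed top to bottom)


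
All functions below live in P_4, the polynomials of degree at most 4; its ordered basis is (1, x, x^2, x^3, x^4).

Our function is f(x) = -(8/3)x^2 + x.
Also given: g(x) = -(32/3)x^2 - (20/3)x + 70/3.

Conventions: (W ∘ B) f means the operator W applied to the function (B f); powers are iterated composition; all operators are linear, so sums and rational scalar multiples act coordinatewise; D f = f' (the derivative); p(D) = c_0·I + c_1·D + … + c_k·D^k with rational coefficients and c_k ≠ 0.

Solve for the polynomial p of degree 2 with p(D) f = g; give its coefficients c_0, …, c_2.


p(D) = 4·I + 2·D − 4·D^2, i.e. c_0 = 4, c_1 = 2, c_2 = -4

D^0 f = -(8/3)x^2 + x
D^1 f = -(16/3)x + 1
D^2 f = -16/3
matching coefficients of g against c_0 f + c_1 Df + … from the top degree down determines the c_i
solution: c_0 = 4, c_1 = 2, c_2 = -4


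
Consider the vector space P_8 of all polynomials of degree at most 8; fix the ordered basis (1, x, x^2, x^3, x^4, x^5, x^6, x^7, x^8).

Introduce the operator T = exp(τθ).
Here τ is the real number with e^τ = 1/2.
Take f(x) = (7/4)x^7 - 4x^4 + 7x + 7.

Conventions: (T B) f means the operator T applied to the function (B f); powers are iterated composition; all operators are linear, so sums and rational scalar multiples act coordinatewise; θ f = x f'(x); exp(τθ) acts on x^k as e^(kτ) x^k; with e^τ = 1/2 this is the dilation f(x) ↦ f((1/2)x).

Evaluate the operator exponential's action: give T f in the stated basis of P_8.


exp(τθ) x^k = e^(kτ) x^k; with e^τ = 1/2 this sends x^k to (1/2)^k x^k
x ↦ 1/2 x
x^4 ↦ 1/16 x^4
x^7 ↦ 1/128 x^7
applying this coordinatewise to f: exp(τθ) f = (7/512)x^7 - (1/4)x^4 + (7/2)x + 7

the image equals g(x) = (7/512)x^7 - (1/4)x^4 + (7/2)x + 7


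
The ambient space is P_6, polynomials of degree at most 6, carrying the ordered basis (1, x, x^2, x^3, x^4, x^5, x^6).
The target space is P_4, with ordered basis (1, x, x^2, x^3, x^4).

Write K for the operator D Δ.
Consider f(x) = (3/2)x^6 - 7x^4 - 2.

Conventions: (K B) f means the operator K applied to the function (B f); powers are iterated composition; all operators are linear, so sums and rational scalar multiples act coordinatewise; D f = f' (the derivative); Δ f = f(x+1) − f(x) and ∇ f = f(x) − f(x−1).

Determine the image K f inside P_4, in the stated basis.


Δ f = 9x^5 + (45/2)x^4 + 2x^3 - (39/2)x^2 - 19x - 11/2
D Δ f = 45x^4 + 90x^3 + 6x^2 - 39x - 19

the image equals g(x) = 45x^4 + 90x^3 + 6x^2 - 39x - 19


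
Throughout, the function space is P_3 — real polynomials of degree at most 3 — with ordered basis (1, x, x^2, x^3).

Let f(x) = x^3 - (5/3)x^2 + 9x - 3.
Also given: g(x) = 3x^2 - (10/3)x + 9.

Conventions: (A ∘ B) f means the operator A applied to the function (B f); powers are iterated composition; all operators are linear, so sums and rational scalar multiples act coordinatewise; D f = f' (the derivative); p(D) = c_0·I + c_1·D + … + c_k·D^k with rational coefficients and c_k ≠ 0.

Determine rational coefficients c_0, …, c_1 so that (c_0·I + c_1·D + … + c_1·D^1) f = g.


D^0 f = x^3 - (5/3)x^2 + 9x - 3
D^1 f = 3x^2 - (10/3)x + 9
matching coefficients of g against c_0 f + c_1 Df + … from the top degree down determines the c_i
solution: c_0 = 0, c_1 = 1

c_0 = 0, c_1 = 1


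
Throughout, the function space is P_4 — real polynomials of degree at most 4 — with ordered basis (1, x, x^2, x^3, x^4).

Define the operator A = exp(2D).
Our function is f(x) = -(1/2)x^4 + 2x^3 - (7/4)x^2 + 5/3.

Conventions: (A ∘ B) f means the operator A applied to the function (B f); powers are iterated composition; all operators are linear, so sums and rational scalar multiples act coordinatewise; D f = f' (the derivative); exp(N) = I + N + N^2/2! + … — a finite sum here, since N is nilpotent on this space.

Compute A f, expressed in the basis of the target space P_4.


order-1 term: -4x^3 + 12x^2 - 7x
order-2 term: -12x^2 + 24x - 7
order-3 term: -16x + 16
order-4 term: -8
the series for exp(2D) f terminates at order 4
exp(2D) f = -(1/2)x^4 - 2x^3 - (7/4)x^2 + x + 8/3

g(x) = -(1/2)x^4 - 2x^3 - (7/4)x^2 + x + 8/3


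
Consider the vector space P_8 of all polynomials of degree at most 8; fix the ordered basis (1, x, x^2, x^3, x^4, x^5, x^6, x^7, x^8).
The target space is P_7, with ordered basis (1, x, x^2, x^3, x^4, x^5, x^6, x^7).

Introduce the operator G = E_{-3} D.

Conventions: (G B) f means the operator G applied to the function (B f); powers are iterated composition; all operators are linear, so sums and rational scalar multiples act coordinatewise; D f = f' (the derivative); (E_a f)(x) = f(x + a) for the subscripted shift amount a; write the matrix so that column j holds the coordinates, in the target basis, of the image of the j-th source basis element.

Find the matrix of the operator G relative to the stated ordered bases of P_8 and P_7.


the matrix is [[0, 1, -6, 27, -108, 405, -1458, 5103, -17496]; [0, 0, 2, -18, 108, -540, 2430, -10206, 40824]; [0, 0, 0, 3, -36, 270, -1620, 8505, -40824]; [0, 0, 0, 0, 4, -60, 540, -3780, 22680]; [0, 0, 0, 0, 0, 5, -90, 945, -7560]; [0, 0, 0, 0, 0, 0, 6, -126, 1512]; [0, 0, 0, 0, 0, 0, 0, 7, -168]; [0, 0, 0, 0, 0, 0, 0, 0, 8]] (rows listed top to bottom)

image of 1: 0
image of x: 1
image of x^2: 2x - 6
image of x^3: 3x^2 - 18x + 27
image of x^4: 4x^3 - 36x^2 + 108x - 108
image of x^5: 5x^4 - 60x^3 + 270x^2 - 540x + 405
image of x^6: 6x^5 - 90x^4 + 540x^3 - 1620x^2 + 2430x - 1458
image of x^7: 7x^6 - 126x^5 + 945x^4 - 3780x^3 + 8505x^2 - 10206x + 5103
image of x^8: 8x^7 - 168x^6 + 1512x^5 - 7560x^4 + 22680x^3 - 40824x^2 + 40824x - 17496
each image's coordinates form column j of the matrix


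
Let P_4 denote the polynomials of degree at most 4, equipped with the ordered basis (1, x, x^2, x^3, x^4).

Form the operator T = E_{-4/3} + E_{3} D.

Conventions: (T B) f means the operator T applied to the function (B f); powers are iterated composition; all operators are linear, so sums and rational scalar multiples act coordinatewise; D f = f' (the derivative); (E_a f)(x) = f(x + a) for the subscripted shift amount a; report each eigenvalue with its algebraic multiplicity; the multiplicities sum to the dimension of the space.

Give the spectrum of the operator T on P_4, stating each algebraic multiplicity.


image of 1: 1
image of x: x - 1/3
image of x^2: x^2 - (2/3)x + 70/9
image of x^3: x^3 - x^2 + (70/3)x + 665/27
image of x^4: x^4 - (4/3)x^3 + (140/3)x^2 + (2660/27)x + 9004/81
the matrix is upper triangular; its diagonal is (1, 1, 1, 1, 1)
for a triangular matrix the eigenvalues are the diagonal entries, with algebraic multiplicity their repetition count

λ = 1 (multiplicity 5)


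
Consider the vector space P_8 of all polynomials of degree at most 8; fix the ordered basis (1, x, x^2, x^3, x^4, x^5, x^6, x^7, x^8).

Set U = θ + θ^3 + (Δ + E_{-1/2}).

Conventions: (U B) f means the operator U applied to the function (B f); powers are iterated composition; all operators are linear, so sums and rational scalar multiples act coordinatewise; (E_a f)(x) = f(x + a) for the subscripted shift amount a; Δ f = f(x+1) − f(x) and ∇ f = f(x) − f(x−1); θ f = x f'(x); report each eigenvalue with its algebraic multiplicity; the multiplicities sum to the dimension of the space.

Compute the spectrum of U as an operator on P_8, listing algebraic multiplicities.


λ = 1 (multiplicity 1), λ = 3 (multiplicity 1), λ = 11 (multiplicity 1), λ = 31 (multiplicity 1), λ = 69 (multiplicity 1), λ = 131 (multiplicity 1), λ = 223 (multiplicity 1), λ = 351 (multiplicity 1), λ = 521 (multiplicity 1)

image of 1: 1
image of x: 3x + 1/2
image of x^2: 11x^2 + x + 5/4
image of x^3: 31x^3 + (3/2)x^2 + (15/4)x + 7/8
image of x^4: 69x^4 + 2x^3 + (15/2)x^2 + (7/2)x + 17/16
image of x^5: 131x^5 + (5/2)x^4 + (25/2)x^3 + (35/4)x^2 + (85/16)x + 31/32
image of x^6: 223x^6 + 3x^5 + (75/4)x^4 + (35/2)x^3 + (255/16)x^2 + (93/16)x + 65/64
image of x^7: 351x^7 + (7/2)x^6 + (105/4)x^5 + (245/8)x^4 + (595/16)x^3 + (651/32)x^2 + (455/64)x + 127/128
image of x^8: 521x^8 + 4x^7 + 35x^6 + 49x^5 + (595/8)x^4 + (217/4)x^3 + (455/16)x^2 + (127/16)x + 257/256
the matrix is upper triangular; its diagonal is (1, 3, 11, 31, 69, 131, 223, 351, 521)
for a triangular matrix the eigenvalues are the diagonal entries, with algebraic multiplicity their repetition count


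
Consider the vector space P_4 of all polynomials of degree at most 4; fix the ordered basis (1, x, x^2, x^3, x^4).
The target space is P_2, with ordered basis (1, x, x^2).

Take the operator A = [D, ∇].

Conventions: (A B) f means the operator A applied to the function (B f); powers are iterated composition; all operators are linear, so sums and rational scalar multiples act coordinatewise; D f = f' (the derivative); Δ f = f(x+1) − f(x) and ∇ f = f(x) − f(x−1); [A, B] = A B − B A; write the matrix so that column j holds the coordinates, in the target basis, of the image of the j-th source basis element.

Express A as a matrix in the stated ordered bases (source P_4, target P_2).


the matrix is [[0, 0, 0, 0, 0]; [0, 0, 0, 0, 0]; [0, 0, 0, 0, 0]] (rows listed top to bottom)

image of 1: 0
image of x: 0
image of x^2: 0
image of x^3: 0
image of x^4: 0
each image's coordinates form column j of the matrix


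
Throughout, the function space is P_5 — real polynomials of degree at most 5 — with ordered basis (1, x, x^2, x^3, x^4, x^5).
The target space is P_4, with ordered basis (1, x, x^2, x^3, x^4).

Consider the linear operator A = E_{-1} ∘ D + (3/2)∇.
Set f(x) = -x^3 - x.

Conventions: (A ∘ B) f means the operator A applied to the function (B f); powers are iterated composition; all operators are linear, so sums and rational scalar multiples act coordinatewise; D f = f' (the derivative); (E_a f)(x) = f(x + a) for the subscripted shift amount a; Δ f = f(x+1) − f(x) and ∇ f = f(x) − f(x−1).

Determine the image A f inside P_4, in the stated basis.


D f = -3x^2 - 1
E_{-1} D f = -3x^2 + 6x - 4
∇ f = -3x^2 + 3x - 2
((3/2)∇) f = -(9/2)x^2 + (9/2)x - 3
(E_{-1} ∘ D + (3/2)∇) f = -(15/2)x^2 + (21/2)x - 7

the image equals g(x) = -(15/2)x^2 + (21/2)x - 7


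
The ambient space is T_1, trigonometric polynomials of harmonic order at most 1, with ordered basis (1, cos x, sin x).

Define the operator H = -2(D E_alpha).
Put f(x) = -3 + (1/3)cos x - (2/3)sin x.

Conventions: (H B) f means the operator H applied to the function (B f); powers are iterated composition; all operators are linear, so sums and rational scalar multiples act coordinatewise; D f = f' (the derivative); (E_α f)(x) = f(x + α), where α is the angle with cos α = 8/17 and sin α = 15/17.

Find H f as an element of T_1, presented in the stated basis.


g(x) = (62/51)cos x - (44/51)sin x

E_alpha f = -3 - (22/51)cos x - (31/51)sin x
D E_alpha f = -(31/51)cos x + (22/51)sin x
(-2(D E_alpha)) f = (62/51)cos x - (44/51)sin x


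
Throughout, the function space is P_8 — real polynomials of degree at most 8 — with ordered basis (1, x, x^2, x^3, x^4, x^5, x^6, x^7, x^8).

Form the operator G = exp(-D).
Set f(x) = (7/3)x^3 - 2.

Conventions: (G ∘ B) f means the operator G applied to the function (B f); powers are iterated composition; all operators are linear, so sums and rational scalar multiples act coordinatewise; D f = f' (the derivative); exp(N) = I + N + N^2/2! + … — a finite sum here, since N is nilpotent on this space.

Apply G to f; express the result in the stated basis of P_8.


order-1 term: -7x^2
order-2 term: 7x
order-3 term: -7/3
the series for exp(-D) f terminates at order 3
exp(-D) f = (7/3)x^3 - 7x^2 + 7x - 13/3

g(x) = (7/3)x^3 - 7x^2 + 7x - 13/3


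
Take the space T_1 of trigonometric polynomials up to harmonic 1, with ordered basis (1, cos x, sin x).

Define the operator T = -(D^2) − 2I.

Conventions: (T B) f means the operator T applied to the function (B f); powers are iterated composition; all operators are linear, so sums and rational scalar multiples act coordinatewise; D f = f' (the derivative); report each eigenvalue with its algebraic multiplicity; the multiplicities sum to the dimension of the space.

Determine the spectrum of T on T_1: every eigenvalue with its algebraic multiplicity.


image of 1: -2
image of cos x: -cos x
image of sin x: -sin x
the matrix is diagonal; its diagonal is (-2, -1, -1)
for a triangular matrix the eigenvalues are the diagonal entries, with algebraic multiplicity their repetition count

λ = -2 (multiplicity 1), λ = -1 (multiplicity 2)


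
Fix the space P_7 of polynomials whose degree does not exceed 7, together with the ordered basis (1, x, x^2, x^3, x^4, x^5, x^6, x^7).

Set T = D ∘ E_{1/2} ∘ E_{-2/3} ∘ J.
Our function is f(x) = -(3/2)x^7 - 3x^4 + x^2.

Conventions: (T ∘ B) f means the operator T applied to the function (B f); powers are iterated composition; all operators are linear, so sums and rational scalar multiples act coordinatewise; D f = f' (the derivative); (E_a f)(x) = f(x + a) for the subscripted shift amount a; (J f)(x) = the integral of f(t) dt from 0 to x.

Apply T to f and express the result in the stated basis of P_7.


the image equals g(x) = -(3/2)x^7 + (7/4)x^6 - (7/8)x^5 - (397/144)x^4 + (1693/864)x^3 + (871/1728)x^2 - (8647/31104)x + 4753/186624

J f = -(3/16)x^8 - (3/5)x^5 + (1/3)x^3
E_{-2/3} J f = -(3/16)x^8 + x^7 - (7/3)x^6 + (113/45)x^5 - (16/27)x^4 - (77/81)x^3 + (158/243)x^2 - (44/729)x - 296/10935
E_{1/2} E_{-2/3} J f = -(3/16)x^8 + (1/4)x^7 - (7/48)x^6 - (397/720)x^5 + (1693/3456)x^4 + (871/5184)x^3 - (8647/62208)x^2 + (4753/186624)x - 65669/44789760
D E_{1/2} E_{-2/3} J f = -(3/2)x^7 + (7/4)x^6 - (7/8)x^5 - (397/144)x^4 + (1693/864)x^3 + (871/1728)x^2 - (8647/31104)x + 4753/186624


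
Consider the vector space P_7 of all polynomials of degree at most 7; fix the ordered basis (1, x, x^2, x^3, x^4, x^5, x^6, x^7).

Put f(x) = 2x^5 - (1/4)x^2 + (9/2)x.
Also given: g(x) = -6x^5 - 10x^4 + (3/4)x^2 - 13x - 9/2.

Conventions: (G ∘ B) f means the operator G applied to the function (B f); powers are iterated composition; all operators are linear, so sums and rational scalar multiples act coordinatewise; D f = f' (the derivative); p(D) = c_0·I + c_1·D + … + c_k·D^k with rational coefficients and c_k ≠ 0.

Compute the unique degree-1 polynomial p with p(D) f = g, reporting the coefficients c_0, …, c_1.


D^0 f = 2x^5 - (1/4)x^2 + (9/2)x
D^1 f = 10x^4 - (1/2)x + 9/2
matching coefficients of g against c_0 f + c_1 Df + … from the top degree down determines the c_i
solution: c_0 = -3, c_1 = -1

c_0 = -3, c_1 = -1


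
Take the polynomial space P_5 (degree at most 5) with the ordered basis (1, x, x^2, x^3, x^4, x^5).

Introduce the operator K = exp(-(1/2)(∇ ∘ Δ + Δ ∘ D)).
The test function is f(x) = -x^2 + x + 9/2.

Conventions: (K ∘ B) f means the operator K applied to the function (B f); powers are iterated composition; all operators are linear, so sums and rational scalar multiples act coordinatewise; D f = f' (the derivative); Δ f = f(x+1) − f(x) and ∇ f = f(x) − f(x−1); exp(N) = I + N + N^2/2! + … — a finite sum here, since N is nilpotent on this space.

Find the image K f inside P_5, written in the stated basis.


g(x) = -x^2 + x + 13/2

order-1 term: 2
the series for exp(-(1/2)(∇ ∘ Δ + Δ ∘ D)) f terminates at order 1
exp(-(1/2)(∇ ∘ Δ + Δ ∘ D)) f = -x^2 + x + 13/2


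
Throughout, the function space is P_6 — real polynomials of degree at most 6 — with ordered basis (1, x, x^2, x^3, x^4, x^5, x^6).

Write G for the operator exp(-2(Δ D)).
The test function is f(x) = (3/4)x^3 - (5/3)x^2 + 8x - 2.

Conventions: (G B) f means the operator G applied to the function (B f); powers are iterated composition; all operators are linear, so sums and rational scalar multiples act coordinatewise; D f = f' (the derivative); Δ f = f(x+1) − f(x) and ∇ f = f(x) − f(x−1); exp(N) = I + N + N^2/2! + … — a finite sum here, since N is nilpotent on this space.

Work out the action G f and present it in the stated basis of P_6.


g(x) = (3/4)x^3 - (5/3)x^2 - x + 1/6

order-1 term: -9x + 13/6
the series for exp(-2(Δ D)) f terminates at order 1
exp(-2(Δ D)) f = (3/4)x^3 - (5/3)x^2 - x + 1/6


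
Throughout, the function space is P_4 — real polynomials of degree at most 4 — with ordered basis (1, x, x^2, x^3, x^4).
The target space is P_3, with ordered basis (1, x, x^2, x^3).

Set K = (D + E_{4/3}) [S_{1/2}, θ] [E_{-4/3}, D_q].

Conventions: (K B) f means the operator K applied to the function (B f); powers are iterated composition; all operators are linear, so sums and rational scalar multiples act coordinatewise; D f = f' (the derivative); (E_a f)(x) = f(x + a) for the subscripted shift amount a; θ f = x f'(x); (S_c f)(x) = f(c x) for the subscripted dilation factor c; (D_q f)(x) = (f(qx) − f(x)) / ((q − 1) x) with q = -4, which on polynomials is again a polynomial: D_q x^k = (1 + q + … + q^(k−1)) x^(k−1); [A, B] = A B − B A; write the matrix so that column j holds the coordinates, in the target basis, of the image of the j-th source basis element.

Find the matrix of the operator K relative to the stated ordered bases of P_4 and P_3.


the matrix is [[0, 0, 0, 0, 0]; [0, 0, 0, 0, 0]; [0, 0, 0, 0, 0]; [0, 0, 0, 0, 0]] (rows listed top to bottom)

image of 1: 0
image of x: 0
image of x^2: 0
image of x^3: 0
image of x^4: 0
each image's coordinates form column j of the matrix


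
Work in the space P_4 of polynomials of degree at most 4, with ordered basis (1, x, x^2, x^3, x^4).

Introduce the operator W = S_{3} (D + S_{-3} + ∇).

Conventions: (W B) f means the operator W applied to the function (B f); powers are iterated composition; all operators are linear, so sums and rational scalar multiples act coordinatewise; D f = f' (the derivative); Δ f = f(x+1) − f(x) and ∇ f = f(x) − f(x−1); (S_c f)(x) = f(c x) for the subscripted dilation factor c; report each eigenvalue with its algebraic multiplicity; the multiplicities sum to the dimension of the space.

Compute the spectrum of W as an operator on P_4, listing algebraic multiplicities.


λ = -729 (multiplicity 1), λ = -9 (multiplicity 1), λ = 1 (multiplicity 1), λ = 81 (multiplicity 1), λ = 6561 (multiplicity 1)

image of 1: 1
image of x: -9x + 2
image of x^2: 81x^2 + 12x - 1
image of x^3: -729x^3 + 54x^2 - 9x + 1
image of x^4: 6561x^4 + 216x^3 - 54x^2 + 12x - 1
the matrix is upper triangular; its diagonal is (1, -9, 81, -729, 6561)
for a triangular matrix the eigenvalues are the diagonal entries, with algebraic multiplicity their repetition count


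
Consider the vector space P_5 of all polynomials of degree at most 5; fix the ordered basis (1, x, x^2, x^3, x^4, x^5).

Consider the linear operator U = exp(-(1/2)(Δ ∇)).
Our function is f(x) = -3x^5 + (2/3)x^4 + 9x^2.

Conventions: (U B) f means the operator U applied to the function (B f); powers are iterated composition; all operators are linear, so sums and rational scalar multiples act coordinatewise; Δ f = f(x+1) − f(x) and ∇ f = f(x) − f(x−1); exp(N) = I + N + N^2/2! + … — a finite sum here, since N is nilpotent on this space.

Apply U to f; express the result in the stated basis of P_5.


order-1 term: 30x^3 - 4x^2 + 15x - 29/3
order-2 term: -45x + 2
the series for exp(-(1/2)(Δ ∇)) f terminates at order 2
exp(-(1/2)(Δ ∇)) f = -3x^5 + (2/3)x^4 + 30x^3 + 5x^2 - 30x - 23/3

the image equals g(x) = -3x^5 + (2/3)x^4 + 30x^3 + 5x^2 - 30x - 23/3


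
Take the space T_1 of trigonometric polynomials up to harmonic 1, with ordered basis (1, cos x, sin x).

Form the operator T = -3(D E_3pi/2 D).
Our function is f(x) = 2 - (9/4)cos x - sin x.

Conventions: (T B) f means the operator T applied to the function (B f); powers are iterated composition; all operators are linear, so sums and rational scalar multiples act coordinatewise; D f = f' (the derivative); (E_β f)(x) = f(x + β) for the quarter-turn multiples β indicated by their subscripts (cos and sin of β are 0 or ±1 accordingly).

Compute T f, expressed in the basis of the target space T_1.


D f = -cos x + (9/4)sin x
E_3pi/2 D f = -(9/4)cos x - sin x
D E_3pi/2 D f = -cos x + (9/4)sin x
(-3(D E_3pi/2 D)) f = 3cos x - (27/4)sin x

the image equals g(x) = 3cos x - (27/4)sin x


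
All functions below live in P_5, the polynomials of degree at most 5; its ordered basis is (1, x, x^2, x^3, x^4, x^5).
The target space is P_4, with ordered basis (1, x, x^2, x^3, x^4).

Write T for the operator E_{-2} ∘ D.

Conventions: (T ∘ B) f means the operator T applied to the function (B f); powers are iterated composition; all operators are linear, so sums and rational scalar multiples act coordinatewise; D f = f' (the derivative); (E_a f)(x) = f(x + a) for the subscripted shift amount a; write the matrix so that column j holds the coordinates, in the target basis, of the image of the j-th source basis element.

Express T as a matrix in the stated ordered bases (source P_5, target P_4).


image of 1: 0
image of x: 1
image of x^2: 2x - 4
image of x^3: 3x^2 - 12x + 12
image of x^4: 4x^3 - 24x^2 + 48x - 32
image of x^5: 5x^4 - 40x^3 + 120x^2 - 160x + 80
each image's coordinates form column j of the matrix

the matrix is [[0, 1, -4, 12, -32, 80]; [0, 0, 2, -12, 48, -160]; [0, 0, 0, 3, -24, 120]; [0, 0, 0, 0, 4, -40]; [0, 0, 0, 0, 0, 5]] (rows listed top to bottom)


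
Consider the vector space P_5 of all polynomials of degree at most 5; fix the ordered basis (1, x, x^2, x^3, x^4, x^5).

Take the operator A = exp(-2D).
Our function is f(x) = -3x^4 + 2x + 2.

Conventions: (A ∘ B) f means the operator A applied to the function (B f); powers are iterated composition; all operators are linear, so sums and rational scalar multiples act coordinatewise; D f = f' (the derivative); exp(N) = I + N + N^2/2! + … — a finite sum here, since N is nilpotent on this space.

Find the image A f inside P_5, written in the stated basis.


order-1 term: 24x^3 - 4
order-2 term: -72x^2
order-3 term: 96x
order-4 term: -48
the series for exp(-2D) f terminates at order 4
exp(-2D) f = -3x^4 + 24x^3 - 72x^2 + 98x - 50

g(x) = -3x^4 + 24x^3 - 72x^2 + 98x - 50


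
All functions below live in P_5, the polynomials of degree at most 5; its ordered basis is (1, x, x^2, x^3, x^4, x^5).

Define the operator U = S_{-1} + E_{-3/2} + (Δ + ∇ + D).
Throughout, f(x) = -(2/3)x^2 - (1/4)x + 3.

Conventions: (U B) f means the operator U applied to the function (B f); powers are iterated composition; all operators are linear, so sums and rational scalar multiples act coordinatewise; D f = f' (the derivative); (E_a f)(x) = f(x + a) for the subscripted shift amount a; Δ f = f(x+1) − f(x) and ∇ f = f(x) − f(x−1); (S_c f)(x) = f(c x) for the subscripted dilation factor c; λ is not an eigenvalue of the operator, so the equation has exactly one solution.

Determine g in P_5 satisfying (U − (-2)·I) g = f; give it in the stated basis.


g(x) = -(1/6)x^2 + (1/8)x + 51/64

write g with unknown coordinates in the stated basis and equate coefficients in (U − (-2)·I) g = f
solving from the highest basis element down gives g = -(1/6)x^2 + (1/8)x + 51/64
check: U g = -(1/3)x^2 - (1/2)x + 45/32
so U g − (-2)·g = -(2/3)x^2 - (1/4)x + 3 = f ✓


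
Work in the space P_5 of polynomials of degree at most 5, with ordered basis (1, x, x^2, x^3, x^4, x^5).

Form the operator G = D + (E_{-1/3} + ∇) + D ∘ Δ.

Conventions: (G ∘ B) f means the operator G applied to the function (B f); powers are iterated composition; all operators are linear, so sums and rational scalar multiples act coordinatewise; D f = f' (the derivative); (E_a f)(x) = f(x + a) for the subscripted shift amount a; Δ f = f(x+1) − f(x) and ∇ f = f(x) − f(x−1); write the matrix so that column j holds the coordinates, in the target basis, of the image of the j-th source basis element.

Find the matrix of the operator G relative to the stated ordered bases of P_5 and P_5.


image of 1: 1
image of x: x + 5/3
image of x^2: x^2 + (10/3)x + 10/9
image of x^3: x^3 + 5x^2 + (10/3)x + 107/27
image of x^4: x^4 + (20/3)x^3 + (20/3)x^2 + (428/27)x + 244/81
image of x^5: x^5 + (25/3)x^4 + (100/9)x^3 + (1070/27)x^2 + (1220/81)x + 1457/243
each image's coordinates form column j of the matrix

the matrix is [[1, 5/3, 10/9, 107/27, 244/81, 1457/243]; [0, 1, 10/3, 10/3, 428/27, 1220/81]; [0, 0, 1, 5, 20/3, 1070/27]; [0, 0, 0, 1, 20/3, 100/9]; [0, 0, 0, 0, 1, 25/3]; [0, 0, 0, 0, 0, 1]] (rows listed top to bottom)


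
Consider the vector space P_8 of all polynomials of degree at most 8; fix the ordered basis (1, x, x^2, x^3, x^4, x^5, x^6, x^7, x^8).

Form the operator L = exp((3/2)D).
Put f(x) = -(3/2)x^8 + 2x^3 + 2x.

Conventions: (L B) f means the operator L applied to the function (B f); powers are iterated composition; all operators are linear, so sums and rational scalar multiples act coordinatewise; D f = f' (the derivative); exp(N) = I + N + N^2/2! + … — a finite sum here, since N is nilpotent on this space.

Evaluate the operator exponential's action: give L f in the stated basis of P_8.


the image equals g(x) = -(3/2)x^8 - 18x^7 - (189/2)x^6 - (567/2)x^5 - (8505/16)x^4 - (5087/8)x^3 - (15021/32)x^2 - (6065/32)x - 14691/512

order-1 term: -18x^7 + 9x^2 + 3
order-2 term: -(189/2)x^6 + (27/2)x
order-3 term: -(567/2)x^5 + 27/4
order-4 term: -(8505/16)x^4
order-5 term: -(5103/8)x^3
order-6 term: -(15309/32)x^2
order-7 term: -(6561/32)x
order-8 term: -19683/512
the series for exp((3/2)D) f terminates at order 8
exp((3/2)D) f = -(3/2)x^8 - 18x^7 - (189/2)x^6 - (567/2)x^5 - (8505/16)x^4 - (5087/8)x^3 - (15021/32)x^2 - (6065/32)x - 14691/512


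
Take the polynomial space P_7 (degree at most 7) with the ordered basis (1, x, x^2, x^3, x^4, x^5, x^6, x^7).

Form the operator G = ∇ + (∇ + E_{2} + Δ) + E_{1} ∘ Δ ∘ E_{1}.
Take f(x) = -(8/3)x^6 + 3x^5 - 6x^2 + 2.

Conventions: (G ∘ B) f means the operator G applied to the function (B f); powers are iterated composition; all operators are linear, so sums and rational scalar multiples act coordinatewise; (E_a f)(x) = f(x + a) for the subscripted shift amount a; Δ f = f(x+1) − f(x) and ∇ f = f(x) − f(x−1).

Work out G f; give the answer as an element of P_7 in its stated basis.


g(x) = -(8/3)x^6 - 93x^5 - 230x^4 - 1360x^3 - 2306x^2 - 2808x - 3748/3

∇ f = -16x^5 + 55x^4 - (250/3)x^3 + 70x^2 - 43x + 35/3
∇ f = -16x^5 + 55x^4 - (250/3)x^3 + 70x^2 - 43x + 35/3
E_{2} f = -(8/3)x^6 - 29x^5 - 130x^4 - (920/3)x^3 - 406x^2 - 296x - 290/3
Δ f = -16x^5 - 25x^4 - (70/3)x^3 - 10x^2 - 13x - 17/3
(∇ + E_{2} + Δ) f = -(8/3)x^6 - 61x^5 - 100x^4 - (1240/3)x^3 - 346x^2 - 352x - 272/3
E_{1} f = -(8/3)x^6 - 13x^5 - 25x^4 - (70/3)x^3 - 16x^2 - 13x - 11/3
Δ E_{1} f = -16x^5 - 105x^4 - (850/3)x^3 - 390x^2 - 283x - 93
E_{1} Δ E_{1} f = -16x^5 - 185x^4 - (2590/3)x^3 - 2030x^2 - 2413x - 3511/3
(∇ + (∇ + E_{2} + Δ) + E_{1} ∘ Δ ∘ E_{1}) f = -(8/3)x^6 - 93x^5 - 230x^4 - 1360x^3 - 2306x^2 - 2808x - 3748/3
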